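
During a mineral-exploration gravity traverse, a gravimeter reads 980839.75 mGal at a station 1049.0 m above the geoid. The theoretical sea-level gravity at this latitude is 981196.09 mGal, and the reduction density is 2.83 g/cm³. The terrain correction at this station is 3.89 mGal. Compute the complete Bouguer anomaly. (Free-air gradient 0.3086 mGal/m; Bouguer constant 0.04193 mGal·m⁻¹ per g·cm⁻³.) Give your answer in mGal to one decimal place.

-153.2

Free-air correction = 0.3086 × 1049.0 = 323.72 mGal
Free-air anomaly = 980839.75 − 981196.09 + (323.72) = -32.62 mGal
Bouguer slab correction = 0.04193 × 2.83 × 1049.0 = 124.48 mGal
Simple Bouguer anomaly = -32.62 − (124.48) = -157.10 mGal
Complete Bouguer anomaly = -157.10 + 3.89 = -153.21 mGal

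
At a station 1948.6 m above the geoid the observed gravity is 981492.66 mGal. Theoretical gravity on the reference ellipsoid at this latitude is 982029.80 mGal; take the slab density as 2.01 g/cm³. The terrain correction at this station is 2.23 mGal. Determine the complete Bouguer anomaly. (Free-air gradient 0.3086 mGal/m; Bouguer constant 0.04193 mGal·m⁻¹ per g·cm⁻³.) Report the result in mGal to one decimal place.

-97.8

Free-air correction = 0.3086 × 1948.6 = 601.34 mGal
Free-air anomaly = 981492.66 − 982029.80 + (601.34) = 64.20 mGal
Bouguer slab correction = 0.04193 × 2.01 × 1948.6 = 164.23 mGal
Simple Bouguer anomaly = 64.20 − (164.23) = -100.03 mGal
Complete Bouguer anomaly = -100.03 + 2.23 = -97.80 mGal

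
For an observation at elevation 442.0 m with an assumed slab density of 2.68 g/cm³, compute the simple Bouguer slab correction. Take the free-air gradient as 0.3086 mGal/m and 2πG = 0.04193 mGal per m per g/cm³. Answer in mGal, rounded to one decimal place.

Bouguer slab correction = 0.04193 × 2.68 × 442.0 = 49.7 mGal

49.7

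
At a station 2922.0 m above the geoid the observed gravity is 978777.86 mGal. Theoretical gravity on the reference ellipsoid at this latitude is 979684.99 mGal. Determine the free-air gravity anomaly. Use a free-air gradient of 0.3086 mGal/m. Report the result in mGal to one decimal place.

Free-air correction = 0.3086 × 2922.0 = 901.73 mGal
Free-air anomaly = 978777.86 − 979684.99 + (901.73) = -5.40 mGal

-5.4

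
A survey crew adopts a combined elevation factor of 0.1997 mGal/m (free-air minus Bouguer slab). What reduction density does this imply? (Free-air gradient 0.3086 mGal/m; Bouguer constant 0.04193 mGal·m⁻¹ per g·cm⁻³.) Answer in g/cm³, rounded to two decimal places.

0.1997 = 0.3086 − 0.04193 × ρ
ρ = (0.3086 − 0.1997) / 0.04193 = 2.60 g/cm³

2.60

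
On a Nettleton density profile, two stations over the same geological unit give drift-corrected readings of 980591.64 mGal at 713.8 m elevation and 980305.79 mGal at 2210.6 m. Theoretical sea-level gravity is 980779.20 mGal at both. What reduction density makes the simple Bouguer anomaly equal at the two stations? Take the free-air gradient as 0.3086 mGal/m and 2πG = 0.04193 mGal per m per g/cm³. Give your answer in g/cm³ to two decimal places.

2.81

Δg_obs = 980305.79 − 980591.64 = -285.85 mGal over Δh = 2210.6 − 713.8 = 1496.8 m
Equal Bouguer anomalies ⇒ Δg_obs + (0.3086 − 0.04193ρ)·Δh = 0
0.3086 − 0.04193ρ = −Δg_obs/Δh = 0.19097
ρ = (0.3086 − 0.19097) / 0.04193 = 2.81 g/cm³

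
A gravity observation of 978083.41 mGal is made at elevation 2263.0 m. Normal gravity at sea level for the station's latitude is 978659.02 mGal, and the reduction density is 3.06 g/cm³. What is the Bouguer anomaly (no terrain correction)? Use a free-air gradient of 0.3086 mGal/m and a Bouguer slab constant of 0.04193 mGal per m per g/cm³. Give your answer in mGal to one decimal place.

-167.6

Free-air correction = 0.3086 × 2263.0 = 698.36 mGal
Free-air anomaly = 978083.41 − 978659.02 + (698.36) = 122.75 mGal
Bouguer slab correction = 0.04193 × 3.06 × 2263.0 = 290.36 mGal
Simple Bouguer anomaly = 122.75 − (290.36) = -167.61 mGal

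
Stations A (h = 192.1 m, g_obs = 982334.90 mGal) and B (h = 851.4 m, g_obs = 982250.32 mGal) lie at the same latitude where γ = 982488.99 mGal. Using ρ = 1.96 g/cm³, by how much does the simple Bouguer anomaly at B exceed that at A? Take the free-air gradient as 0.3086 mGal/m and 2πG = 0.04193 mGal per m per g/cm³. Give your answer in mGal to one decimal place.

Δg_SB(A) = 982334.90 − 982488.99 + 0.3086×192.1 − 0.04193×1.96×192.1 = -110.60 mGal
Δg_SB(B) = 982250.32 − 982488.99 + 0.3086×851.4 − 0.04193×1.96×851.4 = -45.90 mGal
Difference = -45.90 − (-110.60) = 64.70 mGal

64.7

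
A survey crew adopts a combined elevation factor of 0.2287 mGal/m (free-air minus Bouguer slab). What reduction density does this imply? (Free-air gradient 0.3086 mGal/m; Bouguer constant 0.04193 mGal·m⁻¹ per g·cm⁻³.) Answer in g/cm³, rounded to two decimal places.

0.2287 = 0.3086 − 0.04193 × ρ
ρ = (0.3086 − 0.2287) / 0.04193 = 1.91 g/cm³

1.91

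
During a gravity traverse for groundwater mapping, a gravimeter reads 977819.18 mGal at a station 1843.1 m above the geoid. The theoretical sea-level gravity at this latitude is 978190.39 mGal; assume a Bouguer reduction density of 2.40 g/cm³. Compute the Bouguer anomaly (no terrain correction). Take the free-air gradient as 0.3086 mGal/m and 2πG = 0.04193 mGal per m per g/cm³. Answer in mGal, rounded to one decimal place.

Free-air correction = 0.3086 × 1843.1 = 568.78 mGal
Free-air anomaly = 977819.18 − 978190.39 + (568.78) = 197.57 mGal
Bouguer slab correction = 0.04193 × 2.40 × 1843.1 = 185.47 mGal
Simple Bouguer anomaly = 197.57 − (185.47) = 12.10 mGal

12.1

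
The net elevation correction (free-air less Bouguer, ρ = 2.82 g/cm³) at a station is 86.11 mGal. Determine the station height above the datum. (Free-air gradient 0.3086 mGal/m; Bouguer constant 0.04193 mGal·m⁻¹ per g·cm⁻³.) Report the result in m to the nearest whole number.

452

Combined gradient = 0.3086 − 0.04193 × 2.82 = 0.1903574 mGal/m
h = 86.11 / 0.1903574 = 452.36 m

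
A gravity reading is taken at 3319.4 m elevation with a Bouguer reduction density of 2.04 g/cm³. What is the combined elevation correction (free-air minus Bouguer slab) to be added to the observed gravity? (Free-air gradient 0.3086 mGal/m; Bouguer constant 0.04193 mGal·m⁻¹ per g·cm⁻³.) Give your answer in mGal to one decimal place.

740.4

Combined gradient = 0.3086 − 0.04193 × 2.04 = 0.2230628 mGal/m
Combined elevation correction = 0.2230628 × 3319.4 = 740.4 mGal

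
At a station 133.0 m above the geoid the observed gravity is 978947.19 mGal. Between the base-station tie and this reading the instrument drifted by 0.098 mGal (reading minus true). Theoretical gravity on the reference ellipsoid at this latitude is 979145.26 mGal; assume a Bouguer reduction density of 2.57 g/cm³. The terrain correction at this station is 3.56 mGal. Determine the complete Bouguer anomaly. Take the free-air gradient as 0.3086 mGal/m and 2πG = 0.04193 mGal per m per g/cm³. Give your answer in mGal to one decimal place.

Drift-corrected reading = 978947.19 − (0.098) = 978947.092 mGal
Free-air correction = 0.3086 × 133.0 = 41.04 mGal
Free-air anomaly = 978947.092 − 979145.26 + (41.04) = -157.128 mGal
Bouguer slab correction = 0.04193 × 2.57 × 133.0 = 14.33 mGal
Simple Bouguer anomaly = -157.128 − (14.33) = -171.458 mGal
Complete Bouguer anomaly = -171.458 + 3.56 = -167.898 mGal

-167.9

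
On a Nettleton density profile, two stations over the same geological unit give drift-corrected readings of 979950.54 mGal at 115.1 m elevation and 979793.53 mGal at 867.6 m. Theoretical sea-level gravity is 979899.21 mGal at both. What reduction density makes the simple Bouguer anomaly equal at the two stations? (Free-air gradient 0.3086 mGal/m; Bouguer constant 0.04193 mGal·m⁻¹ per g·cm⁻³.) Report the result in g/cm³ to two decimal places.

Δg_obs = 979793.53 − 979950.54 = -157.01 mGal over Δh = 867.6 − 115.1 = 752.5 m
Equal Bouguer anomalies ⇒ Δg_obs + (0.3086 − 0.04193ρ)·Δh = 0
0.3086 − 0.04193ρ = −Δg_obs/Δh = 0.20865
ρ = (0.3086 − 0.20865) / 0.04193 = 2.38 g/cm³

2.38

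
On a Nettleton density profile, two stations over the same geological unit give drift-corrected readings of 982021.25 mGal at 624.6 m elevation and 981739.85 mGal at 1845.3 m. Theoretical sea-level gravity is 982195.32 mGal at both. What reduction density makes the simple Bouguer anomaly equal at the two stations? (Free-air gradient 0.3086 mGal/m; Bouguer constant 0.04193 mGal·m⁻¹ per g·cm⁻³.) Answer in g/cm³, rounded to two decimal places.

Δg_obs = 981739.85 − 982021.25 = -281.40 mGal over Δh = 1845.3 − 624.6 = 1220.7 m
Equal Bouguer anomalies ⇒ Δg_obs + (0.3086 − 0.04193ρ)·Δh = 0
0.3086 − 0.04193ρ = −Δg_obs/Δh = 0.23052
ρ = (0.3086 − 0.23052) / 0.04193 = 1.86 g/cm³

1.86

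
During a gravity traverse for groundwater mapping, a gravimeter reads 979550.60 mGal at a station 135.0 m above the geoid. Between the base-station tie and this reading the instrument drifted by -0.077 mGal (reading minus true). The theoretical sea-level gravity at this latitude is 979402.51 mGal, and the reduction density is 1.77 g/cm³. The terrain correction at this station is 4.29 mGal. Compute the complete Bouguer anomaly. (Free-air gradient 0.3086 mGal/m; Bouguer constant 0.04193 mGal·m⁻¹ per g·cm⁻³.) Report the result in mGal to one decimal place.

Drift-corrected reading = 979550.60 − (-0.077) = 979550.677 mGal
Free-air correction = 0.3086 × 135.0 = 41.66 mGal
Free-air anomaly = 979550.677 − 979402.51 + (41.66) = 189.827 mGal
Bouguer slab correction = 0.04193 × 1.77 × 135.0 = 10.02 mGal
Simple Bouguer anomaly = 189.827 − (10.02) = 179.807 mGal
Complete Bouguer anomaly = 179.807 + 4.29 = 184.097 mGal

184.1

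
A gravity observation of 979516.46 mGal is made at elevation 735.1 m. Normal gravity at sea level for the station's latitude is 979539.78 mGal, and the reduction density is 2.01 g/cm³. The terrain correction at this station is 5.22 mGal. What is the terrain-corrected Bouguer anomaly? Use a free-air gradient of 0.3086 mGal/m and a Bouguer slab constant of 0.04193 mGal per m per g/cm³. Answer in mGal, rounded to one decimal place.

Free-air correction = 0.3086 × 735.1 = 226.85 mGal
Free-air anomaly = 979516.46 − 979539.78 + (226.85) = 203.53 mGal
Bouguer slab correction = 0.04193 × 2.01 × 735.1 = 61.95 mGal
Simple Bouguer anomaly = 203.53 − (61.95) = 141.58 mGal
Complete Bouguer anomaly = 141.58 + 5.22 = 146.80 mGal

146.8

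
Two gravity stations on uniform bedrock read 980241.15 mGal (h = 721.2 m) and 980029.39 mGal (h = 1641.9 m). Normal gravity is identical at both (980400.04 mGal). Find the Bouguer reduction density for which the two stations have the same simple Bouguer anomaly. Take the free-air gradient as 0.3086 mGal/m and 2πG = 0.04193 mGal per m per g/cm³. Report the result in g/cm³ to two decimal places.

1.87

Δg_obs = 980029.39 − 980241.15 = -211.76 mGal over Δh = 1641.9 − 721.2 = 920.7 m
Equal Bouguer anomalies ⇒ Δg_obs + (0.3086 − 0.04193ρ)·Δh = 0
0.3086 − 0.04193ρ = −Δg_obs/Δh = 0.23000
ρ = (0.3086 − 0.23000) / 0.04193 = 1.87 g/cm³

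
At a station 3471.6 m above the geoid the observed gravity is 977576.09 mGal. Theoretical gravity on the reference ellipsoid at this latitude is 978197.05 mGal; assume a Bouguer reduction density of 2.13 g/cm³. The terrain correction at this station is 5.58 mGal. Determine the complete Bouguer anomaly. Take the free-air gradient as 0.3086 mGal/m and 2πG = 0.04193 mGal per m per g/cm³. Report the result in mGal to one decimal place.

Free-air correction = 0.3086 × 3471.6 = 1071.34 mGal
Free-air anomaly = 977576.09 − 978197.05 + (1071.34) = 450.38 mGal
Bouguer slab correction = 0.04193 × 2.13 × 3471.6 = 310.05 mGal
Simple Bouguer anomaly = 450.38 − (310.05) = 140.33 mGal
Complete Bouguer anomaly = 140.33 + 5.58 = 145.91 mGal

145.9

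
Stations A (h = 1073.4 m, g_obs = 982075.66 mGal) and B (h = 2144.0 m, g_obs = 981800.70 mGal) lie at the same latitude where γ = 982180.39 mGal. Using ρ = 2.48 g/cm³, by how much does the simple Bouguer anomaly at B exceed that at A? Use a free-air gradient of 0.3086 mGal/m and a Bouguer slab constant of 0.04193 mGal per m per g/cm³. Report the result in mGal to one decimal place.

Δg_SB(A) = 982075.66 − 982180.39 + 0.3086×1073.4 − 0.04193×2.48×1073.4 = 114.90 mGal
Δg_SB(B) = 981800.70 − 982180.39 + 0.3086×2144.0 − 0.04193×2.48×2144.0 = 59.00 mGal
Difference = 59.00 − (114.90) = -55.90 mGal

-55.9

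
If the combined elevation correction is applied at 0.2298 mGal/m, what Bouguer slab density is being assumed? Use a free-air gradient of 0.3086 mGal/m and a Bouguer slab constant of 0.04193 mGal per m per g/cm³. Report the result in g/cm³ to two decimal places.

1.88

0.2298 = 0.3086 − 0.04193 × ρ
ρ = (0.3086 − 0.2298) / 0.04193 = 1.88 g/cm³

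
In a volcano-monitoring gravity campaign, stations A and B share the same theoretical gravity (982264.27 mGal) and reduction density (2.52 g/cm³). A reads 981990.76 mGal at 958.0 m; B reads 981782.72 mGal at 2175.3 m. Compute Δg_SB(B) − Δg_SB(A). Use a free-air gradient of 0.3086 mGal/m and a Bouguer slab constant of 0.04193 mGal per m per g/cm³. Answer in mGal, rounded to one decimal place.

39.0

Δg_SB(A) = 981990.76 − 982264.27 + 0.3086×958.0 − 0.04193×2.52×958.0 = -79.10 mGal
Δg_SB(B) = 981782.72 − 982264.27 + 0.3086×2175.3 − 0.04193×2.52×2175.3 = -40.10 mGal
Difference = -40.10 − (-79.10) = 39.00 mGal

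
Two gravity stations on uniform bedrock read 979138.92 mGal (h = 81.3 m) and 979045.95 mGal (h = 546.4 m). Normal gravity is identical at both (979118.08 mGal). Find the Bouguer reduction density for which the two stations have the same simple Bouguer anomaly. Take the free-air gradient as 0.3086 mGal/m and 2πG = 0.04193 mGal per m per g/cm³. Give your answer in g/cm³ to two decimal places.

2.59

Δg_obs = 979045.95 − 979138.92 = -92.97 mGal over Δh = 546.4 − 81.3 = 465.1 m
Equal Bouguer anomalies ⇒ Δg_obs + (0.3086 − 0.04193ρ)·Δh = 0
0.3086 − 0.04193ρ = −Δg_obs/Δh = 0.19989
ρ = (0.3086 − 0.19989) / 0.04193 = 2.59 g/cm³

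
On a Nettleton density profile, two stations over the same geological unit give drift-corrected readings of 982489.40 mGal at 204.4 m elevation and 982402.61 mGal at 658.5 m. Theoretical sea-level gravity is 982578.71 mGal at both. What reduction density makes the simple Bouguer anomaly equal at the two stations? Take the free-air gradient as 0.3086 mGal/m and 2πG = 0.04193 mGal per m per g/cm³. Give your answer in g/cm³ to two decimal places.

Δg_obs = 982402.61 − 982489.40 = -86.79 mGal over Δh = 658.5 − 204.4 = 454.1 m
Equal Bouguer anomalies ⇒ Δg_obs + (0.3086 − 0.04193ρ)·Δh = 0
0.3086 − 0.04193ρ = −Δg_obs/Δh = 0.19113
ρ = (0.3086 − 0.19113) / 0.04193 = 2.80 g/cm³

2.80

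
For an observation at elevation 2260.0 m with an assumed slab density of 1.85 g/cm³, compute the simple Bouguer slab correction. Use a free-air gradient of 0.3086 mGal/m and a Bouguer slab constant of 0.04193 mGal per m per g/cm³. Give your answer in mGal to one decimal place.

Bouguer slab correction = 0.04193 × 1.85 × 2260.0 = 175.3 mGal

175.3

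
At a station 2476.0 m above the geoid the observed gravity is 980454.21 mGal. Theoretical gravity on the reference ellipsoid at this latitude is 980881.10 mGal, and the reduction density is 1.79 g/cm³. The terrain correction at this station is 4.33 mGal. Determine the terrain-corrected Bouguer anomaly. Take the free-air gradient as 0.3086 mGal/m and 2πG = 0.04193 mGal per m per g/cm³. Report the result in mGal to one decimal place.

Free-air correction = 0.3086 × 2476.0 = 764.09 mGal
Free-air anomaly = 980454.21 − 980881.10 + (764.09) = 337.20 mGal
Bouguer slab correction = 0.04193 × 1.79 × 2476.0 = 185.84 mGal
Simple Bouguer anomaly = 337.20 − (185.84) = 151.36 mGal
Complete Bouguer anomaly = 151.36 + 4.33 = 155.69 mGal

155.7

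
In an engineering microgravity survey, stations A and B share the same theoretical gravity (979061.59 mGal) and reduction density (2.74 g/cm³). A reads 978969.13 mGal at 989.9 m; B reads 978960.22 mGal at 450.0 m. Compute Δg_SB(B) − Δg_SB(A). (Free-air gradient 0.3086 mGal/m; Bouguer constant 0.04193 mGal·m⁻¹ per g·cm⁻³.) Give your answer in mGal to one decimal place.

Δg_SB(A) = 978969.13 − 979061.59 + 0.3086×989.9 − 0.04193×2.74×989.9 = 99.30 mGal
Δg_SB(B) = 978960.22 − 979061.59 + 0.3086×450.0 − 0.04193×2.74×450.0 = -14.20 mGal
Difference = -14.20 − (99.30) = -113.50 mGal

-113.5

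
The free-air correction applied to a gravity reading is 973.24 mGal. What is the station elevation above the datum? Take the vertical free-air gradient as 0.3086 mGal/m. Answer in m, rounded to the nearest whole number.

3154

h = 973.24 / 0.3086 = 3153.73 m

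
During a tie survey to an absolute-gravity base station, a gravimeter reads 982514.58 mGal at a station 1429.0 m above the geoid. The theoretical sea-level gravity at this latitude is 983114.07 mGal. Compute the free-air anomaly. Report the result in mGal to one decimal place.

-158.5

Free-air correction = 0.3086 × 1429.0 = 440.99 mGal
Free-air anomaly = 982514.58 − 983114.07 + (440.99) = -158.50 mGal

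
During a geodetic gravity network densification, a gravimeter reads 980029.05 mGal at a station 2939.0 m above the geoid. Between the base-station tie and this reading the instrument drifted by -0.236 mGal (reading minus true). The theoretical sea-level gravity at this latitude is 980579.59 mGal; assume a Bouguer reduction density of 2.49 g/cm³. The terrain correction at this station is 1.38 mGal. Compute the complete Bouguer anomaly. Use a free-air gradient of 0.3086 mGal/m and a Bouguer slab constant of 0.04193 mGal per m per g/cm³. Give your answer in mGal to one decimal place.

51.2

Drift-corrected reading = 980029.05 − (-0.236) = 980029.286 mGal
Free-air correction = 0.3086 × 2939.0 = 906.98 mGal
Free-air anomaly = 980029.286 − 980579.59 + (906.98) = 356.676 mGal
Bouguer slab correction = 0.04193 × 2.49 × 2939.0 = 306.85 mGal
Simple Bouguer anomaly = 356.676 − (306.85) = 49.826 mGal
Complete Bouguer anomaly = 49.826 + 1.38 = 51.206 mGal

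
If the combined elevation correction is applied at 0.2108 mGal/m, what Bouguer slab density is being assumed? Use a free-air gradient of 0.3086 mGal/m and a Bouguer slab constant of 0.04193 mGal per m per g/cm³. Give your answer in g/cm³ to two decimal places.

2.33

0.2108 = 0.3086 − 0.04193 × ρ
ρ = (0.3086 − 0.2108) / 0.04193 = 2.33 g/cm³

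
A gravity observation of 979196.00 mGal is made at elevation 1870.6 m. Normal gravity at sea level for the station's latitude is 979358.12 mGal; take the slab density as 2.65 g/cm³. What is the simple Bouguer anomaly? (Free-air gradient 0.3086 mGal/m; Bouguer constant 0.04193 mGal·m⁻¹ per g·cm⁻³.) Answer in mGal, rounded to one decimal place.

207.3

Free-air correction = 0.3086 × 1870.6 = 577.27 mGal
Free-air anomaly = 979196.00 − 979358.12 + (577.27) = 415.15 mGal
Bouguer slab correction = 0.04193 × 2.65 × 1870.6 = 207.85 mGal
Simple Bouguer anomaly = 415.15 − (207.85) = 207.30 mGal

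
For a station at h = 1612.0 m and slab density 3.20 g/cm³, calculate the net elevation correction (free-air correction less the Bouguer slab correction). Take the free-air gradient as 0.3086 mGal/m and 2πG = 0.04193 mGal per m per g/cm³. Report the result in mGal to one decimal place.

281.2

Combined gradient = 0.3086 − 0.04193 × 3.20 = 0.1744240 mGal/m
Combined elevation correction = 0.1744240 × 1612.0 = 281.2 mGal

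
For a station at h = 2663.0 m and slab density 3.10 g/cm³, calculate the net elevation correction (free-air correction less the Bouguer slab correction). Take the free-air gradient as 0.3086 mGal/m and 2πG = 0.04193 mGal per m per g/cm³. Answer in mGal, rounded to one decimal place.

475.7

Combined gradient = 0.3086 − 0.04193 × 3.10 = 0.1786170 mGal/m
Combined elevation correction = 0.1786170 × 2663.0 = 475.7 mGal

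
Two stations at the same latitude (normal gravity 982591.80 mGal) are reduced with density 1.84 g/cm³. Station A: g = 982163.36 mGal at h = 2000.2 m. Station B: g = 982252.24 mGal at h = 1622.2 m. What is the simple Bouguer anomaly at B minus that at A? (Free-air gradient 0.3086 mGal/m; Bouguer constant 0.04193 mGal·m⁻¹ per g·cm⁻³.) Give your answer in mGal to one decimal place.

1.4

Δg_SB(A) = 982163.36 − 982591.80 + 0.3086×2000.2 − 0.04193×1.84×2000.2 = 34.50 mGal
Δg_SB(B) = 982252.24 − 982591.80 + 0.3086×1622.2 − 0.04193×1.84×1622.2 = 35.90 mGal
Difference = 35.90 − (34.50) = 1.40 mGal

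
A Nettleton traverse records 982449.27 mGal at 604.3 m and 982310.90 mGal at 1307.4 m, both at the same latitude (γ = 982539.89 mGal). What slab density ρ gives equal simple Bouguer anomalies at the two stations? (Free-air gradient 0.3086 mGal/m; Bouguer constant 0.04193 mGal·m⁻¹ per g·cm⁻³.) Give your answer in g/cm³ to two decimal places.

Δg_obs = 982310.90 − 982449.27 = -138.37 mGal over Δh = 1307.4 − 604.3 = 703.1 m
Equal Bouguer anomalies ⇒ Δg_obs + (0.3086 − 0.04193ρ)·Δh = 0
0.3086 − 0.04193ρ = −Δg_obs/Δh = 0.19680
ρ = (0.3086 − 0.19680) / 0.04193 = 2.67 g/cm³

2.67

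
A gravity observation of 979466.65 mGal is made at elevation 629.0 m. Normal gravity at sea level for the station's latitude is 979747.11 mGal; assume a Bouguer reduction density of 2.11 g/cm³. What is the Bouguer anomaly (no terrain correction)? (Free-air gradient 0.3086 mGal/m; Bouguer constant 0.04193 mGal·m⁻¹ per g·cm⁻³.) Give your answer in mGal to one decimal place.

Free-air correction = 0.3086 × 629.0 = 194.11 mGal
Free-air anomaly = 979466.65 − 979747.11 + (194.11) = -86.35 mGal
Bouguer slab correction = 0.04193 × 2.11 × 629.0 = 55.65 mGal
Simple Bouguer anomaly = -86.35 − (55.65) = -142.00 mGal

-142.0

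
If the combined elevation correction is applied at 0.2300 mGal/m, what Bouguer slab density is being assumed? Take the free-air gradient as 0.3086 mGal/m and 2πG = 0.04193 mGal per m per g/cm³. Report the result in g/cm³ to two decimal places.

0.2300 = 0.3086 − 0.04193 × ρ
ρ = (0.3086 − 0.2300) / 0.04193 = 1.87 g/cm³

1.87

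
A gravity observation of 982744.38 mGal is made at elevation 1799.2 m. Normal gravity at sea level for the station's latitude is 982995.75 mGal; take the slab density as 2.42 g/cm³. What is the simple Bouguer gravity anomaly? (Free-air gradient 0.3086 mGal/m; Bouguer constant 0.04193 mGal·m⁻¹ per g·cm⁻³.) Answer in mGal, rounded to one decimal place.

Free-air correction = 0.3086 × 1799.2 = 555.23 mGal
Free-air anomaly = 982744.38 − 982995.75 + (555.23) = 303.86 mGal
Bouguer slab correction = 0.04193 × 2.42 × 1799.2 = 182.57 mGal
Simple Bouguer anomaly = 303.86 − (182.57) = 121.29 mGal

121.3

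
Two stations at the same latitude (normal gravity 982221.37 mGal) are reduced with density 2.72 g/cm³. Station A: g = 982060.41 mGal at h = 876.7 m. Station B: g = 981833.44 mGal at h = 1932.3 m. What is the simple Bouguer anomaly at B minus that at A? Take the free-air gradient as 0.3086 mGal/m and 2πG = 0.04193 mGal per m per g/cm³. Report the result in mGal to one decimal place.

Δg_SB(A) = 982060.41 − 982221.37 + 0.3086×876.7 − 0.04193×2.72×876.7 = 9.60 mGal
Δg_SB(B) = 981833.44 − 982221.37 + 0.3086×1932.3 − 0.04193×2.72×1932.3 = -12.00 mGal
Difference = -12.00 − (9.60) = -21.60 mGal

-21.6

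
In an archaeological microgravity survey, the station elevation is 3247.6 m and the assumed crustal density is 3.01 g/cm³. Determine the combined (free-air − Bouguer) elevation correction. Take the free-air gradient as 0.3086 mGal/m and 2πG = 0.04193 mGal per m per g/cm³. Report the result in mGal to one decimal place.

Combined gradient = 0.3086 − 0.04193 × 3.01 = 0.1823907 mGal/m
Combined elevation correction = 0.1823907 × 3247.6 = 592.3 mGal

592.3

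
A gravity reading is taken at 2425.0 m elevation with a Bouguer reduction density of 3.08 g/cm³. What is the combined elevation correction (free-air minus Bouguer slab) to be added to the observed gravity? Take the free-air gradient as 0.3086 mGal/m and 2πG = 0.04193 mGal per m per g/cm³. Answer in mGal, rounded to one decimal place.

Combined gradient = 0.3086 − 0.04193 × 3.08 = 0.1794556 mGal/m
Combined elevation correction = 0.1794556 × 2425.0 = 435.2 mGal

435.2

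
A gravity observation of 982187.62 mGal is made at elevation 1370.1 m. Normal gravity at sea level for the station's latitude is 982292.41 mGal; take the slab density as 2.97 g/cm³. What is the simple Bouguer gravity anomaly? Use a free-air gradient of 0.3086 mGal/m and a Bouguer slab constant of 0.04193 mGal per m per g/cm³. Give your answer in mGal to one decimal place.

Free-air correction = 0.3086 × 1370.1 = 422.81 mGal
Free-air anomaly = 982187.62 − 982292.41 + (422.81) = 318.02 mGal
Bouguer slab correction = 0.04193 × 2.97 × 1370.1 = 170.62 mGal
Simple Bouguer anomaly = 318.02 − (170.62) = 147.40 mGal

147.4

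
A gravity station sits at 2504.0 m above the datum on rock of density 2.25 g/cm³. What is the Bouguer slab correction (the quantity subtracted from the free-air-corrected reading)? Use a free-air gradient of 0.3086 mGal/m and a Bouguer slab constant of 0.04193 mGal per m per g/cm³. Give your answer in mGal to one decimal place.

236.2

Bouguer slab correction = 0.04193 × 2.25 × 2504.0 = 236.2 mGal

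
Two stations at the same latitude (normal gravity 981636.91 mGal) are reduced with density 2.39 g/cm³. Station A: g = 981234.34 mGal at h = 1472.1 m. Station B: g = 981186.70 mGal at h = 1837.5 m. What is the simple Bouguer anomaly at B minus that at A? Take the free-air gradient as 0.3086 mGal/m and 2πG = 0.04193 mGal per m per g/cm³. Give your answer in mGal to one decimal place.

Δg_SB(A) = 981234.34 − 981636.91 + 0.3086×1472.1 − 0.04193×2.39×1472.1 = -95.80 mGal
Δg_SB(B) = 981186.70 − 981636.91 + 0.3086×1837.5 − 0.04193×2.39×1837.5 = -67.30 mGal
Difference = -67.30 − (-95.80) = 28.50 mGal

28.5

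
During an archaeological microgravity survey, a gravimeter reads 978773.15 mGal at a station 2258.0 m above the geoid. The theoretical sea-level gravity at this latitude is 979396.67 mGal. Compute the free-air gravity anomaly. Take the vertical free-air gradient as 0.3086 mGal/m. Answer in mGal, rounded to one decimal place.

Free-air correction = 0.3086 × 2258.0 = 696.82 mGal
Free-air anomaly = 978773.15 − 979396.67 + (696.82) = 73.30 mGal

73.3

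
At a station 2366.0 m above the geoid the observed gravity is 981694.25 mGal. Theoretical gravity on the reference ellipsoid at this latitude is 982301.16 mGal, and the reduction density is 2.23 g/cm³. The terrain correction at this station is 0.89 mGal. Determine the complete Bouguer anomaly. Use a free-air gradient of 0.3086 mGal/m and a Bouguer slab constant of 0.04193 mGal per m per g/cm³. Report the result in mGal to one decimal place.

Free-air correction = 0.3086 × 2366.0 = 730.15 mGal
Free-air anomaly = 981694.25 − 982301.16 + (730.15) = 123.24 mGal
Bouguer slab correction = 0.04193 × 2.23 × 2366.0 = 221.23 mGal
Simple Bouguer anomaly = 123.24 − (221.23) = -97.99 mGal
Complete Bouguer anomaly = -97.99 + 0.89 = -97.10 mGal

-97.1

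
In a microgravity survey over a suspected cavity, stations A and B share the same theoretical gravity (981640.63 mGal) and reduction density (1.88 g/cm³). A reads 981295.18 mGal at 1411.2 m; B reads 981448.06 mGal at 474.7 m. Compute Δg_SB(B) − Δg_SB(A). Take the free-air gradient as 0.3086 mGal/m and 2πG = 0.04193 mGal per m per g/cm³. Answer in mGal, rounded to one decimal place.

-62.3

Δg_SB(A) = 981295.18 − 981640.63 + 0.3086×1411.2 − 0.04193×1.88×1411.2 = -21.20 mGal
Δg_SB(B) = 981448.06 − 981640.63 + 0.3086×474.7 − 0.04193×1.88×474.7 = -83.50 mGal
Difference = -83.50 − (-21.20) = -62.30 mGal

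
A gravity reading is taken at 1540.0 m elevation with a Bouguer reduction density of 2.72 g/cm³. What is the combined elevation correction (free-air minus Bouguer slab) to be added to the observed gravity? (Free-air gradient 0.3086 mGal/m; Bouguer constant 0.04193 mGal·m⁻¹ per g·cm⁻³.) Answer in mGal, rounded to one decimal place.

299.6

Combined gradient = 0.3086 − 0.04193 × 2.72 = 0.1945504 mGal/m
Combined elevation correction = 0.1945504 × 1540.0 = 299.6 mGal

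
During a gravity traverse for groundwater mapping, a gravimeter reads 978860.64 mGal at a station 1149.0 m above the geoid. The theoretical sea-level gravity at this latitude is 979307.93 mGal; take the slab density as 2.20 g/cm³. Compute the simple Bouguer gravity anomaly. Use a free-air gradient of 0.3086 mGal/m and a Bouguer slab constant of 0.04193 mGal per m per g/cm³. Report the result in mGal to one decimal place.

-198.7

Free-air correction = 0.3086 × 1149.0 = 354.58 mGal
Free-air anomaly = 978860.64 − 979307.93 + (354.58) = -92.71 mGal
Bouguer slab correction = 0.04193 × 2.20 × 1149.0 = 105.99 mGal
Simple Bouguer anomaly = -92.71 − (105.99) = -198.70 mGal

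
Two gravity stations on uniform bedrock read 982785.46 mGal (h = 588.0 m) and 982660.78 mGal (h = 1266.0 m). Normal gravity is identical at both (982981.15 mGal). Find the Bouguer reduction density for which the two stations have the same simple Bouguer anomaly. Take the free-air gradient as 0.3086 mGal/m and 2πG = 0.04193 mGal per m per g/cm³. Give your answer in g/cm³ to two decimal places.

Δg_obs = 982660.78 − 982785.46 = -124.68 mGal over Δh = 1266.0 − 588.0 = 678.0 m
Equal Bouguer anomalies ⇒ Δg_obs + (0.3086 − 0.04193ρ)·Δh = 0
0.3086 − 0.04193ρ = −Δg_obs/Δh = 0.18389
ρ = (0.3086 − 0.18389) / 0.04193 = 2.97 g/cm³

2.97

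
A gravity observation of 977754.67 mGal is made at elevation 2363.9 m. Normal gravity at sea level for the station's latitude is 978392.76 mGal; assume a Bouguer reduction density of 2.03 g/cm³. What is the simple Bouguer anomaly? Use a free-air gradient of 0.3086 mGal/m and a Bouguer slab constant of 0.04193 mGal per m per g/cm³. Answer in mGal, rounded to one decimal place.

-109.8

Free-air correction = 0.3086 × 2363.9 = 729.50 mGal
Free-air anomaly = 977754.67 − 978392.76 + (729.50) = 91.41 mGal
Bouguer slab correction = 0.04193 × 2.03 × 2363.9 = 201.21 mGal
Simple Bouguer anomaly = 91.41 − (201.21) = -109.80 mGal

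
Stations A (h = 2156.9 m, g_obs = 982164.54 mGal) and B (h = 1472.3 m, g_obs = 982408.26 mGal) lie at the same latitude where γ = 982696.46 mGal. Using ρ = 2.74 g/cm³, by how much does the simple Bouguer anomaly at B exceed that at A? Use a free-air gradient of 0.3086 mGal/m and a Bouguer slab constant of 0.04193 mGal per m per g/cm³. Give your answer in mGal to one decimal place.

111.1

Δg_SB(A) = 982164.54 − 982696.46 + 0.3086×2156.9 − 0.04193×2.74×2156.9 = -114.10 mGal
Δg_SB(B) = 982408.26 − 982696.46 + 0.3086×1472.3 − 0.04193×2.74×1472.3 = -3.00 mGal
Difference = -3.00 − (-114.10) = 111.10 mGal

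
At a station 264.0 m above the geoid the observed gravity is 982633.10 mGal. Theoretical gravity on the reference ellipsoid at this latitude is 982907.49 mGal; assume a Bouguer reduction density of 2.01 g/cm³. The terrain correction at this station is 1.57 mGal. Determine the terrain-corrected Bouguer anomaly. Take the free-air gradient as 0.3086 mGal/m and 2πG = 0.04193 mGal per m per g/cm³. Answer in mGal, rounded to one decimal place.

Free-air correction = 0.3086 × 264.0 = 81.47 mGal
Free-air anomaly = 982633.10 − 982907.49 + (81.47) = -192.92 mGal
Bouguer slab correction = 0.04193 × 2.01 × 264.0 = 22.25 mGal
Simple Bouguer anomaly = -192.92 − (22.25) = -215.17 mGal
Complete Bouguer anomaly = -215.17 + 1.57 = -213.60 mGal

-213.6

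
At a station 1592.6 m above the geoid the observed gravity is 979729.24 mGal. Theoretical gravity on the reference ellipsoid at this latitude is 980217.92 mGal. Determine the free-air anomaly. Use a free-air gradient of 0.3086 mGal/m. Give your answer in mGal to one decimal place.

2.8

Free-air correction = 0.3086 × 1592.6 = 491.48 mGal
Free-air anomaly = 979729.24 − 980217.92 + (491.48) = 2.80 mGal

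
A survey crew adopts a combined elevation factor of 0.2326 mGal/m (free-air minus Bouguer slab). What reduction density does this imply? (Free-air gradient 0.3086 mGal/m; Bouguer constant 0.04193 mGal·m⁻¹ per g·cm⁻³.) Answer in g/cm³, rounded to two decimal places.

1.81

0.2326 = 0.3086 − 0.04193 × ρ
ρ = (0.3086 − 0.2326) / 0.04193 = 1.81 g/cm³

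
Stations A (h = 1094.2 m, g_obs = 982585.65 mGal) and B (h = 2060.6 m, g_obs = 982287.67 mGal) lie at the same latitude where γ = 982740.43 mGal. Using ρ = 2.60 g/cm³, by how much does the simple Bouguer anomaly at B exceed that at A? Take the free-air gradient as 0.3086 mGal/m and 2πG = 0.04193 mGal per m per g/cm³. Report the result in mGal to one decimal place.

-105.1

Δg_SB(A) = 982585.65 − 982740.43 + 0.3086×1094.2 − 0.04193×2.60×1094.2 = 63.60 mGal
Δg_SB(B) = 982287.67 − 982740.43 + 0.3086×2060.6 − 0.04193×2.60×2060.6 = -41.50 mGal
Difference = -41.50 − (63.60) = -105.10 mGal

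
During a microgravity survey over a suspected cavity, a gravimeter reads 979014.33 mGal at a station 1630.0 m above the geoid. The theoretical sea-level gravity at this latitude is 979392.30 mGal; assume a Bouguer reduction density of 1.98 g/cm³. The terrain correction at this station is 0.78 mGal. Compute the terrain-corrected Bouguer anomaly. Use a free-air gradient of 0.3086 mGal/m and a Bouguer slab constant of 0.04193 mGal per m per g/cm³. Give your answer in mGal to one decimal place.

-9.5

Free-air correction = 0.3086 × 1630.0 = 503.02 mGal
Free-air anomaly = 979014.33 − 979392.30 + (503.02) = 125.05 mGal
Bouguer slab correction = 0.04193 × 1.98 × 1630.0 = 135.32 mGal
Simple Bouguer anomaly = 125.05 − (135.32) = -10.27 mGal
Complete Bouguer anomaly = -10.27 + 0.78 = -9.49 mGal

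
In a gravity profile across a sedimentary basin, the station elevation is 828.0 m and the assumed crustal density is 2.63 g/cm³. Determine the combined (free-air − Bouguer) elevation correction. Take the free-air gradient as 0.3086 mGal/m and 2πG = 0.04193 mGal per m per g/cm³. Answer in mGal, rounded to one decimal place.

164.2

Combined gradient = 0.3086 − 0.04193 × 2.63 = 0.1983241 mGal/m
Combined elevation correction = 0.1983241 × 828.0 = 164.2 mGal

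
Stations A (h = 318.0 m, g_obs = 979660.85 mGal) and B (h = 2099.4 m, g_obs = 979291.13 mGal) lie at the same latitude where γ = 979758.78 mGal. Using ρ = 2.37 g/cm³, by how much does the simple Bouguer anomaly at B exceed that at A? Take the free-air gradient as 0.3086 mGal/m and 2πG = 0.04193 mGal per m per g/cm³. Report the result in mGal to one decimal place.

3.0

Δg_SB(A) = 979660.85 − 979758.78 + 0.3086×318.0 − 0.04193×2.37×318.0 = -31.40 mGal
Δg_SB(B) = 979291.13 − 979758.78 + 0.3086×2099.4 − 0.04193×2.37×2099.4 = -28.40 mGal
Difference = -28.40 − (-31.40) = 3.00 mGal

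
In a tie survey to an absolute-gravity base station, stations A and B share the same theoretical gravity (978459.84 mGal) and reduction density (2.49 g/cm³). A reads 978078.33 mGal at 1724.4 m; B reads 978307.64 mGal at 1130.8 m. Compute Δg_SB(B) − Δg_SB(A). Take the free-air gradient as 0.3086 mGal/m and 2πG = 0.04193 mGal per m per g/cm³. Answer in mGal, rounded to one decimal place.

108.1

Δg_SB(A) = 978078.33 − 978459.84 + 0.3086×1724.4 − 0.04193×2.49×1724.4 = -29.40 mGal
Δg_SB(B) = 978307.64 − 978459.84 + 0.3086×1130.8 − 0.04193×2.49×1130.8 = 78.70 mGal
Difference = 78.70 − (-29.40) = 108.10 mGal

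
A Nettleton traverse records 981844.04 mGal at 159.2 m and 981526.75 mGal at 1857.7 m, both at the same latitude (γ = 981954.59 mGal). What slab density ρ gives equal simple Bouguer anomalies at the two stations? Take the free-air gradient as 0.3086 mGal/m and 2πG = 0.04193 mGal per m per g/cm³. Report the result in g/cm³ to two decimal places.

2.90

Δg_obs = 981526.75 − 981844.04 = -317.29 mGal over Δh = 1857.7 − 159.2 = 1698.5 m
Equal Bouguer anomalies ⇒ Δg_obs + (0.3086 − 0.04193ρ)·Δh = 0
0.3086 − 0.04193ρ = −Δg_obs/Δh = 0.18681
ρ = (0.3086 − 0.18681) / 0.04193 = 2.90 g/cm³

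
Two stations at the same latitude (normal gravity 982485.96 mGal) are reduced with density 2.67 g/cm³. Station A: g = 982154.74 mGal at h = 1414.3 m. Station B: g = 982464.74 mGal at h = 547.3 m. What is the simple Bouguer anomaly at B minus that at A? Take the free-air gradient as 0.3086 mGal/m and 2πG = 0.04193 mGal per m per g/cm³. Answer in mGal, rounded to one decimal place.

Δg_SB(A) = 982154.74 − 982485.96 + 0.3086×1414.3 − 0.04193×2.67×1414.3 = -53.10 mGal
Δg_SB(B) = 982464.74 − 982485.96 + 0.3086×547.3 − 0.04193×2.67×547.3 = 86.40 mGal
Difference = 86.40 − (-53.10) = 139.50 mGal

139.5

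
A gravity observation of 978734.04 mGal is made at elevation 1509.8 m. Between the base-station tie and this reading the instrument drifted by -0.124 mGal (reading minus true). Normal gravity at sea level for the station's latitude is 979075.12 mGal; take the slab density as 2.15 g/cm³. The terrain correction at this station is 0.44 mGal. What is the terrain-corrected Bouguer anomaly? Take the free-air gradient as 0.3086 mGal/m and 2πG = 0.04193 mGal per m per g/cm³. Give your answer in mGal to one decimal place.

Drift-corrected reading = 978734.04 − (-0.124) = 978734.164 mGal
Free-air correction = 0.3086 × 1509.8 = 465.92 mGal
Free-air anomaly = 978734.164 − 979075.12 + (465.92) = 124.964 mGal
Bouguer slab correction = 0.04193 × 2.15 × 1509.8 = 136.11 mGal
Simple Bouguer anomaly = 124.964 − (136.11) = -11.146 mGal
Complete Bouguer anomaly = -11.146 + 0.44 = -10.706 mGal

-10.7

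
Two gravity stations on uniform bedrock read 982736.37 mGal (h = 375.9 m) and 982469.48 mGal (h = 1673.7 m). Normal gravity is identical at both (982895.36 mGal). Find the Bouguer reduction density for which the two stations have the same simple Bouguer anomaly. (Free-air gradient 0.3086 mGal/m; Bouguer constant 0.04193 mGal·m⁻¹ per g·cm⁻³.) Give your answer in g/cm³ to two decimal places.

2.46

Δg_obs = 982469.48 − 982736.37 = -266.89 mGal over Δh = 1673.7 − 375.9 = 1297.8 m
Equal Bouguer anomalies ⇒ Δg_obs + (0.3086 − 0.04193ρ)·Δh = 0
0.3086 − 0.04193ρ = −Δg_obs/Δh = 0.20565
ρ = (0.3086 − 0.20565) / 0.04193 = 2.46 g/cm³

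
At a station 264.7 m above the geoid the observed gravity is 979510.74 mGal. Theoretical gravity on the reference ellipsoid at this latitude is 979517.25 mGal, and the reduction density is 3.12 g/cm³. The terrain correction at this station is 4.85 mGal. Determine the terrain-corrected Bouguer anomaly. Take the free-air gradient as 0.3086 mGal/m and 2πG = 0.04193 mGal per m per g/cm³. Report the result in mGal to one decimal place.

45.4

Free-air correction = 0.3086 × 264.7 = 81.69 mGal
Free-air anomaly = 979510.74 − 979517.25 + (81.69) = 75.18 mGal
Bouguer slab correction = 0.04193 × 3.12 × 264.7 = 34.63 mGal
Simple Bouguer anomaly = 75.18 − (34.63) = 40.55 mGal
Complete Bouguer anomaly = 40.55 + 4.85 = 45.40 mGal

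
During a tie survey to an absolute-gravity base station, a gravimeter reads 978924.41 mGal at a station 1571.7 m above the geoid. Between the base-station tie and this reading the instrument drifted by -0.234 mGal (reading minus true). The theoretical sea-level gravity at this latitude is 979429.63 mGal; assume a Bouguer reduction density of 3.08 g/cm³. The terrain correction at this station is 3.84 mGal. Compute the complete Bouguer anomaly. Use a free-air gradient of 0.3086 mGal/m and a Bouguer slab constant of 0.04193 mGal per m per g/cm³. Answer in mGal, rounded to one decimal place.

-219.1

Drift-corrected reading = 978924.41 − (-0.234) = 978924.644 mGal
Free-air correction = 0.3086 × 1571.7 = 485.03 mGal
Free-air anomaly = 978924.644 − 979429.63 + (485.03) = -19.956 mGal
Bouguer slab correction = 0.04193 × 3.08 × 1571.7 = 202.98 mGal
Simple Bouguer anomaly = -19.956 − (202.98) = -222.936 mGal
Complete Bouguer anomaly = -222.936 + 3.84 = -219.096 mGal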